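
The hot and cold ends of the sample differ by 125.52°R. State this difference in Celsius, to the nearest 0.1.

For a temperature interval the offset drops out; only the factor 5/9 applies.
125.52 × 5/9 = 69.7.

69.7°C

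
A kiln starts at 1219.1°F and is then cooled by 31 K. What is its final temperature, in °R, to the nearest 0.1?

Initial temperature in Celsius: (1219.1 - 32) × 5/9 = 659.5000°C.
The 31 K change is an interval; Kelvin and Celsius degrees are the same size, so ΔC = -31°C.
Final Celsius temperature: 659.5000 - 31.0000 = 628.5000°C.
In Rankine: 628.5000 × 1.8 + 491.67 = 1623.0°R.

1623.0°R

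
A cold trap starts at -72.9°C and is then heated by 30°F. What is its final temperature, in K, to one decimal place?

The 30°F change is an interval, so only the factor 5/9 applies: +30 × 5/9 = +16.6667°C.
Final Celsius temperature: -72.9000 + 16.6667 = -56.2333°C.
In kelvin: -56.2333 + 273.15 = 216.9 K.

216.9 K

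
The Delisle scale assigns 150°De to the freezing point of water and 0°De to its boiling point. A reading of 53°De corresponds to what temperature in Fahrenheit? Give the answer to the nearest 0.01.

Linear interpolation between the fixed points: C = (53 - 150) × 100 / (0 - 150) = 64.6667°C.
Then 64.6667 × 1.8 + 32 = 148.40°F.

148.40°F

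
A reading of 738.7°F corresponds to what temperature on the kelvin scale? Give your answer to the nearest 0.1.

665.8 K

In Celsius: (738.7 - 32) × 5/9 = 392.6111°C.
In kelvin: 392.6111 + 273.15 = 665.8 K.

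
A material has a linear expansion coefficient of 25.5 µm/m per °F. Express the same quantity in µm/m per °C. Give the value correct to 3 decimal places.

45.900 µm/m per °C

The quantity depends on a temperature interval, so only the ratio of degree sizes applies; the offset between the scales is irrelevant.
A change of 1°C is a change of 1.8°F, so per °C the value is 25.5 × 1.8 = 45.900.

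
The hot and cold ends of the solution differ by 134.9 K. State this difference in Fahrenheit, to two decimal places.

242.82°F

An interval of 1 K corresponds to 1.8°F.
134.9 × 1.8 = 242.82.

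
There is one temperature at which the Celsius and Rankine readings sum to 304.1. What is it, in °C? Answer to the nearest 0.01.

Let C be the Celsius reading. The Rankine reading is R = 1.8·C + 491.67.
Require C + R = 304.1: (2.8)·C + 491.67 = 304.1.
C = (304.1 - 491.67) / (2.8) = -66.99.

-66.99°C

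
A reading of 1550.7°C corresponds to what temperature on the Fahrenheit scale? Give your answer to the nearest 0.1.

2823.3°F

In Fahrenheit: 1550.7000 × 1.8 + 32 = 2823.3°F.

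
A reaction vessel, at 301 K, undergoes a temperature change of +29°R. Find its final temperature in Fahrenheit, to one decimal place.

111.1°F

Initial temperature in Celsius: 301 - 273.15 = 27.8500°C.
The 29°R change is an interval, so only the factor 5/9 applies: +29 × 5/9 = +16.1111°C.
Final Celsius temperature: 27.8500 + 16.1111 = 43.9611°C.
In Fahrenheit: 43.9611 × 1.8 + 32 = 111.1°F.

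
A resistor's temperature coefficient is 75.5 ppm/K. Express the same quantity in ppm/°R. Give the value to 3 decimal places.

41.944 ppm/°R

Since only a temperature interval is involved, the additive offset between the scales drops out.
A change of 1°R is a change of 5/9 K, so per °R the value is 75.5 × 5/9 = 41.944.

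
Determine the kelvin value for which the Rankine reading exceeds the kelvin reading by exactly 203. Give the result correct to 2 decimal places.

253.75 K

Let K be the kelvin reading. The Rankine reading is R = 1.8·K.
Require R - K = 203: (0.8)·K = 203.
K = (203) / (0.8) = 253.75.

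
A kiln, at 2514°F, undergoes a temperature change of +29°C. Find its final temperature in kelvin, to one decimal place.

1681.0 K

Initial temperature in Celsius: (2514 - 32) × 5/9 = 1378.8889°C.
Final Celsius temperature: 1378.8889 + 29.0000 = 1407.8889°C.
In kelvin: 1407.8889 + 273.15 = 1681.0 K.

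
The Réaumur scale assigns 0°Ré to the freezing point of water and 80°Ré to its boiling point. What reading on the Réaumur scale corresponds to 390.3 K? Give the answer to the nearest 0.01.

93.72°Ré

First in Celsius: 390.3 - 273.15 = 117.1500°C.
Linearly onto the Réaumur scale: 0 + (117.1500 / 100) × (80 - 0) = 93.72°Ré.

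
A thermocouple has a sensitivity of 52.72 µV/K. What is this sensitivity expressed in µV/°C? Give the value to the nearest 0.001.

Since only a temperature interval is involved, the additive offset between the scales drops out.
A change of 1°C is a change of 1 K, so per °C the value is 52.72 × 1 = 52.720.

52.720 µV/°C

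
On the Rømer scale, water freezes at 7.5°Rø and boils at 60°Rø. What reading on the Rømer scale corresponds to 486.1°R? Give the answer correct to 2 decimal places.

5.88°Rø

First in Celsius: (486.1 - 491.67) × 5/9 = -3.0944°C.
Linearly onto the Rømer scale: 7.5 + (-3.0944 / 100) × (60 - 7.5) = 5.88°Rø.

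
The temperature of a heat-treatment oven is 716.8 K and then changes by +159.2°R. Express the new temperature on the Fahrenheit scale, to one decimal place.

Initial temperature in Celsius: 716.8 - 273.15 = 443.6500°C.
The 159.2°R change is an interval, so only the factor 5/9 applies: +159.2 × 5/9 = +88.4444°C.
Final Celsius temperature: 443.6500 + 88.4444 = 532.0944°C.
In Fahrenheit: 532.0944 × 1.8 + 32 = 989.8°F.

989.8°F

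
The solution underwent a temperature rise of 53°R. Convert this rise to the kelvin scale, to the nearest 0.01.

Only the scale ratio 5/9 matters for a change in temperature.
53 × 5/9 = 29.44.

29.44 K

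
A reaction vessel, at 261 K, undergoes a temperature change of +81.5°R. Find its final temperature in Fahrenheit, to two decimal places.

Initial temperature in Celsius: 261 - 273.15 = -12.1500°C.
The 81.5°R change is an interval, so only the factor 5/9 applies: +81.5 × 5/9 = +45.2778°C.
Final Celsius temperature: -12.1500 + 45.2778 = 33.1278°C.
In Fahrenheit: 33.1278 × 1.8 + 32 = 91.63°F.

91.63°F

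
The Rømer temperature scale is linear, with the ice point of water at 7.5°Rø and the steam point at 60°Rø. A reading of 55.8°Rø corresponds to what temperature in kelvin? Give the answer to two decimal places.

365.15 K

Linear interpolation between the fixed points: C = (55.8 - 7.5) × 100 / (60 - 7.5) = 92.0000°C.
Then 92.0000 + 273.15 = 365.15 K.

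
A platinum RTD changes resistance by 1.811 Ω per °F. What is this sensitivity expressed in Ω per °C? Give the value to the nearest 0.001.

The quantity depends on a temperature interval, so only the ratio of degree sizes applies; the offset between the scales is irrelevant.
A change of 1°C is a change of 1.8°F, so per °C the value is 1.811 × 1.8 = 3.260.

3.260 Ω per °C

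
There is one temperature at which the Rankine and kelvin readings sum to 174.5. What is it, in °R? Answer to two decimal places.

Let R be the Rankine reading. The kelvin reading is K = 5/9·R.
Require R + K = 174.5: (14/9)·R = 174.5.
R = (174.5) / (14/9) = 112.18.

112.18°R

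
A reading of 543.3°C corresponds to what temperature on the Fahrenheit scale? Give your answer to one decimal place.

1009.9°F

In Fahrenheit: 543.3000 × 1.8 + 32 = 1009.9°F.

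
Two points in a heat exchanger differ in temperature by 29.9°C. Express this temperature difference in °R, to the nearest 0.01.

53.82°R

For a temperature interval the offset drops out; only the factor 1.8 applies.
29.9 × 1.8 = 53.82.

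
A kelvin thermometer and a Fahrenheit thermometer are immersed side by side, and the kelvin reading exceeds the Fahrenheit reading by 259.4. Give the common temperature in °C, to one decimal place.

Let x be the kelvin reading; then the Fahrenheit reading is 1.8·x - 459.67.
(1.8·x - 459.67) - x = -259.4  ⇒  (0.8)·x = 200.27  ⇒  x = 250.3375 K.
In Celsius: 250.3375 - 273.15 = -22.8°C.

-22.8°C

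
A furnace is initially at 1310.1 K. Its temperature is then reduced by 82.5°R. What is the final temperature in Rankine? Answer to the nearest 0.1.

Initial temperature in Celsius: 1310.1 - 273.15 = 1036.9500°C.
The 82.5°R change is an interval, so only the factor 5/9 applies: -82.5 × 5/9 = -45.8333°C.
Final Celsius temperature: 1036.9500 - 45.8333 = 991.1167°C.
In Rankine: 991.1167 × 1.8 + 491.67 = 2275.7°R.

2275.7°R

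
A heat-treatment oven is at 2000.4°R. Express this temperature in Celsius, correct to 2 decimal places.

838.18°C

In Celsius: (2000.4 - 491.67) × 5/9 = 838.1833°C.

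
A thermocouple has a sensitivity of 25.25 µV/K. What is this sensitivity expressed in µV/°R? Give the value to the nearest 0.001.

The quantity depends on a temperature interval, so only the ratio of degree sizes applies; the offset between the scales is irrelevant.
A change of 1°R is a change of 5/9 K, so per °R the value is 25.25 × 5/9 = 14.028.

14.028 µV/°R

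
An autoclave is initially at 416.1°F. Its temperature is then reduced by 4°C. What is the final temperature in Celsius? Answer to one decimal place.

Initial temperature in Celsius: (416.1 - 32) × 5/9 = 213.3889°C.
Final Celsius temperature: 213.3889 - 4.0000 = 209.3889°C.

209.4°C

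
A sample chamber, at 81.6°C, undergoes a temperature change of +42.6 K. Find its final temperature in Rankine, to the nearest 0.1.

The 42.6 K change is an interval; Kelvin and Celsius degrees are the same size, so ΔC = +42.6°C.
Final Celsius temperature: 81.6000 + 42.6000 = 124.2000°C.
In Rankine: 124.2000 × 1.8 + 491.67 = 715.2°R.

715.2°R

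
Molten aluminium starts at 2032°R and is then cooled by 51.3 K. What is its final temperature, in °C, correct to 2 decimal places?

804.44°C

Initial temperature in Celsius: (2032 - 491.67) × 5/9 = 855.7389°C.
The 51.3 K change is an interval; Kelvin and Celsius degrees are the same size, so ΔC = -51.3°C.
Final Celsius temperature: 855.7389 - 51.3000 = 804.4389°C.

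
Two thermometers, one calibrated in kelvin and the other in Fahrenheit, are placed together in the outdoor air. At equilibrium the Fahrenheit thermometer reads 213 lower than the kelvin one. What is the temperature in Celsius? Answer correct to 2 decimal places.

35.19°C

Let x be the kelvin reading; then the Fahrenheit reading is 1.8·x - 459.67.
(1.8·x - 459.67) - x = -213  ⇒  (0.8)·x = 246.67  ⇒  x = 308.3375 K.
In Celsius: 308.3375 - 273.15 = 35.19°C.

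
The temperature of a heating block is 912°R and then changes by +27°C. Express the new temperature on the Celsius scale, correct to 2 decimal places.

Initial temperature in Celsius: (912 - 491.67) × 5/9 = 233.5167°C.
Final Celsius temperature: 233.5167 + 27.0000 = 260.5167°C.

260.52°C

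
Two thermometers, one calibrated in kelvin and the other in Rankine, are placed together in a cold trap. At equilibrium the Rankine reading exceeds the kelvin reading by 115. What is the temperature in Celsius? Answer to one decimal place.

-129.4°C

Let x be the kelvin reading; then the Rankine reading is 1.8·x.
(1.8·x) - x = 115  ⇒  (0.8)·x = 115  ⇒  x = 143.7500 K.
In Celsius: 143.75 - 273.15 = -129.4°C.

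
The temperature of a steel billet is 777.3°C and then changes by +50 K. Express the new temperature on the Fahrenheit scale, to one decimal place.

1521.1°F

The 50 K change is an interval; Kelvin and Celsius degrees are the same size, so ΔC = +50°C.
Final Celsius temperature: 777.3000 + 50.0000 = 827.3000°C.
In Fahrenheit: 827.3000 × 1.8 + 32 = 1521.1°F.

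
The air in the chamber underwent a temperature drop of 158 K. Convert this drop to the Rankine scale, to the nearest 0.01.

284.40°R

An interval of 1 K corresponds to 1.8°R.
158 × 1.8 = 284.40.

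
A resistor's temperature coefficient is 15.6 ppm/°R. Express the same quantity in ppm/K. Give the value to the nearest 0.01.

28.08 ppm/K

Since only a temperature interval is involved, the additive offset between the scales drops out.
A change of 1 K is a change of 1.8°R, so per K the value is 15.6 × 1.8 = 28.08.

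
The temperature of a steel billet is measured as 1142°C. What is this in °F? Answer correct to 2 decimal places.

2087.60°F

In Fahrenheit: 1142.0000 × 1.8 + 32 = 2087.60°F.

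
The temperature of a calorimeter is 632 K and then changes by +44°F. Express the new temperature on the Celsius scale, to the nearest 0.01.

Initial temperature in Celsius: 632 - 273.15 = 358.8500°C.
The 44°F change is an interval, so only the factor 5/9 applies: +44 × 5/9 = +24.4444°C.
Final Celsius temperature: 358.8500 + 24.4444 = 383.2944°C.

383.29°C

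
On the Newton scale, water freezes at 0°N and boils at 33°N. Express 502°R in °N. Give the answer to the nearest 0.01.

First in Celsius: (502 - 491.67) × 5/9 = 5.7389°C.
Linearly onto the Newton scale: 0 + (5.7389 / 100) × (33 - 0) = 1.89°N.

1.89°N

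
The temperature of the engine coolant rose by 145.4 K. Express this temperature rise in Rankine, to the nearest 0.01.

261.72°R

An interval of 1 K corresponds to 1.8°R.
145.4 × 1.8 = 261.72.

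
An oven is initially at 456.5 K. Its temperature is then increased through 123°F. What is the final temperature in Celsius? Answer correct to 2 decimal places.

251.68°C

Initial temperature in Celsius: 456.5 - 273.15 = 183.3500°C.
The 123°F change is an interval, so only the factor 5/9 applies: +123 × 5/9 = +68.3333°C.
Final Celsius temperature: 183.3500 + 68.3333 = 251.6833°C.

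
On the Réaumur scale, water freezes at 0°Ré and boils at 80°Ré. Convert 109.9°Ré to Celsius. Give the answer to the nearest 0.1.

Linear interpolation between the fixed points: C = (109.9 - 0) × 100 / (80 - 0) = 137.3750°C.

137.4°C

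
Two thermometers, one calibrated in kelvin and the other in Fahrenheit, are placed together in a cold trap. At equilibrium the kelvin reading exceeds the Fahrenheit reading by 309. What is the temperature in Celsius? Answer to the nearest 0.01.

-84.81°C

Let x be the kelvin reading; then the Fahrenheit reading is 1.8·x - 459.67.
(1.8·x - 459.67) - x = -309  ⇒  (0.8)·x = 150.67  ⇒  x = 188.3375 K.
In Celsius: 188.3375 - 273.15 = -84.81°C.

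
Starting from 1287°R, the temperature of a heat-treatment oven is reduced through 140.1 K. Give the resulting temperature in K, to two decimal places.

Initial temperature in Celsius: (1287 - 491.67) × 5/9 = 441.8500°C.
The 140.1 K change is an interval; Kelvin and Celsius degrees are the same size, so ΔC = -140.1°C.
Final Celsius temperature: 441.8500 - 140.1000 = 301.7500°C.
In kelvin: 301.7500 + 273.15 = 574.90 K.

574.90 K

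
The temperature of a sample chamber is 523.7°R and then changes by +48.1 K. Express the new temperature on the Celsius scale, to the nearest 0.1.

65.9°C

Initial temperature in Celsius: (523.7 - 491.67) × 5/9 = 17.7944°C.
The 48.1 K change is an interval; Kelvin and Celsius degrees are the same size, so ΔC = +48.1°C.
Final Celsius temperature: 17.7944 + 48.1000 = 65.8944°C.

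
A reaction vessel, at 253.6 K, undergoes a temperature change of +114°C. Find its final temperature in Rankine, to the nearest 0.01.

Initial temperature in Celsius: 253.6 - 273.15 = -19.5500°C.
Final Celsius temperature: -19.5500 + 114.0000 = 94.4500°C.
In Rankine: 94.4500 × 1.8 + 491.67 = 661.68°R.

661.68°R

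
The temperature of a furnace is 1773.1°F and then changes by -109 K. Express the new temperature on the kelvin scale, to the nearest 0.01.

1131.43 K

Initial temperature in Celsius: (1773.1 - 32) × 5/9 = 967.2778°C.
The 109 K change is an interval; Kelvin and Celsius degrees are the same size, so ΔC = -109°C.
Final Celsius temperature: 967.2778 - 109.0000 = 858.2778°C.
In kelvin: 858.2778 + 273.15 = 1131.43 K.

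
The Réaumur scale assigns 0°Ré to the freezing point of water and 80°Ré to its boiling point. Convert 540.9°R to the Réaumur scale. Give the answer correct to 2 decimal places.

21.88°Ré

First in Celsius: (540.9 - 491.67) × 5/9 = 27.3500°C.
Linearly onto the Réaumur scale: 0 + (27.3500 / 100) × (80 - 0) = 21.88°Ré.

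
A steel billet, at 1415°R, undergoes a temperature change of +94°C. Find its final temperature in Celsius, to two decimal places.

606.96°C

Initial temperature in Celsius: (1415 - 491.67) × 5/9 = 512.9611°C.
Final Celsius temperature: 512.9611 + 94.0000 = 606.9611°C.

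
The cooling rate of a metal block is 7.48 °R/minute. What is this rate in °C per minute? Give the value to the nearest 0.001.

The quantity depends on a temperature interval, so only the ratio of degree sizes applies; the offset between the scales is irrelevant.
A change of 1°R is a change of 5/9°C, so 7.48 × 5/9 = 4.156.

4.156 °C/minute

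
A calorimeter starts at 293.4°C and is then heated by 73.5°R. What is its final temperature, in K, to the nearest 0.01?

607.38 K

The 73.5°R change is an interval, so only the factor 5/9 applies: +73.5 × 5/9 = +40.8333°C.
Final Celsius temperature: 293.4000 + 40.8333 = 334.2333°C.
In kelvin: 334.2333 + 273.15 = 607.38 K.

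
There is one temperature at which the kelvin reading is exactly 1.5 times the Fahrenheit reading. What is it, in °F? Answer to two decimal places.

Let F be the Fahrenheit reading. The kelvin reading is K = 5/9·F + 255.372.
Require K = 1.5·F: 5/9·F + 255.372 = 1.5·F.
(-17/18)·F = -255.372  ⇒  F = 270.39.

270.39°F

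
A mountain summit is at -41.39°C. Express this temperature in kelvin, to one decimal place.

231.8 K

In kelvin: -41.3900 + 273.15 = 231.8 K.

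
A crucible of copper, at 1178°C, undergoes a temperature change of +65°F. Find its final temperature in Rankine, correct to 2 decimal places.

2677.07°R

The 65°F change is an interval, so only the factor 5/9 applies: +65 × 5/9 = +36.1111°C.
Final Celsius temperature: 1178.0000 + 36.1111 = 1214.1111°C.
In Rankine: 1214.1111 × 1.8 + 491.67 = 2677.07°R.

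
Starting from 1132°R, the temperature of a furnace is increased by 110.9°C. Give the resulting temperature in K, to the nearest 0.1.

739.8 K

Initial temperature in Celsius: (1132 - 491.67) × 5/9 = 355.7389°C.
Final Celsius temperature: 355.7389 + 110.9000 = 466.6389°C.
In kelvin: 466.6389 + 273.15 = 739.8 K.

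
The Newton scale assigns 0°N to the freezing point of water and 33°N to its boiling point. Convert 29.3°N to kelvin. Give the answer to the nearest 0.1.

361.9 K

Linear interpolation between the fixed points: C = (29.3 - 0) × 100 / (33 - 0) = 88.7879°C.
Then 88.7879 + 273.15 = 361.9 K.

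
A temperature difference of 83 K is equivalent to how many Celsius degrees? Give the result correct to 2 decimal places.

83.00°C

Kelvin and Celsius degrees are the same size, so the interval is unchanged: 83.00.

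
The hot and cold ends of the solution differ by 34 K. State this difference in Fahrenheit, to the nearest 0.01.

61.20°F

An interval of 1 K corresponds to 1.8°F.
34 × 1.8 = 61.20.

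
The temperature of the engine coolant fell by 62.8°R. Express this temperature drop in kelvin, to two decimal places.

An interval of 1°R corresponds to 5/9 K.
62.8 × 5/9 = 34.89.

34.89 K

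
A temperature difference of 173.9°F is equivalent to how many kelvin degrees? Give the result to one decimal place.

96.6 K

Only the scale ratio 5/9 matters for a change in temperature.
173.9 × 5/9 = 96.6.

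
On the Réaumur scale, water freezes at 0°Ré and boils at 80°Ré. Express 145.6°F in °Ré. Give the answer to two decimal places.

First in Celsius: (145.6 - 32) × 5/9 = 63.1111°C.
Linearly onto the Réaumur scale: 0 + (63.1111 / 100) × (80 - 0) = 50.49°Ré.

50.49°Ré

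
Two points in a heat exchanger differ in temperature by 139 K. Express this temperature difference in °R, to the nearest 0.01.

For a temperature interval the offset drops out; only the factor 1.8 applies.
139 × 1.8 = 250.20.

250.20°R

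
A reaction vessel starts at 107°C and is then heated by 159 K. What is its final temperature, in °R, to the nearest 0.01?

970.47°R

The 159 K change is an interval; Kelvin and Celsius degrees are the same size, so ΔC = +159°C.
Final Celsius temperature: 107.0000 + 159.0000 = 266.0000°C.
In Rankine: 266.0000 × 1.8 + 491.67 = 970.47°R.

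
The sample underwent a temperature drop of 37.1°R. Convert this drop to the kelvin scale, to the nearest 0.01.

20.61 K

An interval of 1°R corresponds to 5/9 K.
37.1 × 5/9 = 20.61.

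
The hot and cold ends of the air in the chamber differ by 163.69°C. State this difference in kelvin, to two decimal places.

163.69 K

Celsius and kelvin degrees are the same size, so the interval is unchanged: 163.69.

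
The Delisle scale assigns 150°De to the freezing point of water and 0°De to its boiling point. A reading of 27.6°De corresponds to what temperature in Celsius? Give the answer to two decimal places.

Linear interpolation between the fixed points: C = (27.6 - 150) × 100 / (0 - 150) = 81.6000°C.

81.60°C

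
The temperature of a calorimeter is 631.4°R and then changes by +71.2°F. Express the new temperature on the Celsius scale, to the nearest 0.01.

117.18°C

Initial temperature in Celsius: (631.4 - 491.67) × 5/9 = 77.6278°C.
The 71.2°F change is an interval, so only the factor 5/9 applies: +71.2 × 5/9 = +39.5556°C.
Final Celsius temperature: 77.6278 + 39.5556 = 117.1833°C.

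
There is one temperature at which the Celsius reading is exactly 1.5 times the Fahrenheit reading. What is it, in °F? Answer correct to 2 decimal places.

Let F be the Fahrenheit reading. The Celsius reading is C = 5/9·F - 17.7778.
Require C = 1.5·F: 5/9·F - 17.7778 = 1.5·F.
(-17/18)·F = 17.7778  ⇒  F = -18.82.

-18.82°F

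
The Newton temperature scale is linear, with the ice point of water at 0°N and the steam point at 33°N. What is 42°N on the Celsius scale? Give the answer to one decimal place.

127.3°C

Linear interpolation between the fixed points: C = (42 - 0) × 100 / (33 - 0) = 127.2727°C.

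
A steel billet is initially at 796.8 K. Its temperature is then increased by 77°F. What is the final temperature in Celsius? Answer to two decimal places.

Initial temperature in Celsius: 796.8 - 273.15 = 523.6500°C.
The 77°F change is an interval, so only the factor 5/9 applies: +77 × 5/9 = +42.7778°C.
Final Celsius temperature: 523.6500 + 42.7778 = 566.4278°C.

566.43°C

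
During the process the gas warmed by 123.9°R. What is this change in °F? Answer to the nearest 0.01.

Rankine and Fahrenheit degrees are the same size, so the interval is unchanged: 123.90.

123.90°F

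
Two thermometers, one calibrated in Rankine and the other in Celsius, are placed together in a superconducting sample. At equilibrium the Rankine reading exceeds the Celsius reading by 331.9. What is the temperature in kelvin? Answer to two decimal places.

73.44 K

Let x be the Rankine reading; then the Celsius reading is 5/9·x - 273.15.
(5/9·x - 273.15) - x = -331.9  ⇒  (-4/9)·x = -58.75  ⇒  x = 132.1875°R.
In Celsius: (132.1875 - 491.67) × 5/9 = -199.7125°C.
In kelvin: -199.7125 + 273.15 = 73.44 K.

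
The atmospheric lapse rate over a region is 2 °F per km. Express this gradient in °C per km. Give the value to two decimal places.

1.11 °C/km

The quantity depends on a temperature interval, so only the ratio of degree sizes applies; the offset between the scales is irrelevant.
A change of 1°F is a change of 5/9°C, so 2 × 5/9 = 1.11.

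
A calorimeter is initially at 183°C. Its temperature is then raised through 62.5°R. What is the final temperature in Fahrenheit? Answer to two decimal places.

The 62.5°R change is an interval, so only the factor 5/9 applies: +62.5 × 5/9 = +34.7222°C.
Final Celsius temperature: 183.0000 + 34.7222 = 217.7222°C.
In Fahrenheit: 217.7222 × 1.8 + 32 = 423.90°F.

423.90°F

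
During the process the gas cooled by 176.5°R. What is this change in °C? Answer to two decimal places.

98.06°C

Only the scale ratio 5/9 matters for a change in temperature.
176.5 × 5/9 = 98.06.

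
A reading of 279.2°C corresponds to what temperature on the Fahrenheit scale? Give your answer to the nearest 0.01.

534.56°F

In Fahrenheit: 279.2000 × 1.8 + 32 = 534.56°F.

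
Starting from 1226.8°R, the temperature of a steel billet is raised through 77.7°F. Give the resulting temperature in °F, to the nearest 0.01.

844.83°F

Initial temperature in Celsius: (1226.8 - 491.67) × 5/9 = 408.4056°C.
The 77.7°F change is an interval, so only the factor 5/9 applies: +77.7 × 5/9 = +43.1667°C.
Final Celsius temperature: 408.4056 + 43.1667 = 451.5722°C.
In Fahrenheit: 451.5722 × 1.8 + 32 = 844.83°F.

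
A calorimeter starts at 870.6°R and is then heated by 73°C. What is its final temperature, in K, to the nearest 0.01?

556.67 K

Initial temperature in Celsius: (870.6 - 491.67) × 5/9 = 210.5167°C.
Final Celsius temperature: 210.5167 + 73.0000 = 283.5167°C.
In kelvin: 283.5167 + 273.15 = 556.67 K.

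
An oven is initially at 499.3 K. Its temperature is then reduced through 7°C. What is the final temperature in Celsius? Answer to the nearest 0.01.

219.15°C

Initial temperature in Celsius: 499.3 - 273.15 = 226.1500°C.
Final Celsius temperature: 226.1500 - 7.0000 = 219.1500°C.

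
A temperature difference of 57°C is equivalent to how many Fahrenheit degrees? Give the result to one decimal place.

102.6°F

An interval of 1°C corresponds to 1.8°F.
57 × 1.8 = 102.6.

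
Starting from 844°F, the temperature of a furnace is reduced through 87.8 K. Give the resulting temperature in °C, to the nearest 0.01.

Initial temperature in Celsius: (844 - 32) × 5/9 = 451.1111°C.
The 87.8 K change is an interval; Kelvin and Celsius degrees are the same size, so ΔC = -87.8°C.
Final Celsius temperature: 451.1111 - 87.8000 = 363.3111°C.

363.31°C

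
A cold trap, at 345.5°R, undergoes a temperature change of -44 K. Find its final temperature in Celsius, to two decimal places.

-125.21°C

Initial temperature in Celsius: (345.5 - 491.67) × 5/9 = -81.2056°C.
The 44 K change is an interval; Kelvin and Celsius degrees are the same size, so ΔC = -44°C.
Final Celsius temperature: -81.2056 - 44.0000 = -125.2056°C.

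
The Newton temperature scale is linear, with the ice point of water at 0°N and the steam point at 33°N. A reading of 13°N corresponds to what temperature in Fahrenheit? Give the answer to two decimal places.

Linear interpolation between the fixed points: C = (13 - 0) × 100 / (33 - 0) = 39.3939°C.
Then 39.3939 × 1.8 + 32 = 102.91°F.

102.91°F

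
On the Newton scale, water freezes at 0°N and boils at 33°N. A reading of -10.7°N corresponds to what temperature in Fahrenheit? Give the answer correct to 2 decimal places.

Linear interpolation between the fixed points: C = (-10.7 - 0) × 100 / (33 - 0) = -32.4242°C.
Then -32.4242 × 1.8 + 32 = -26.36°F.

-26.36°F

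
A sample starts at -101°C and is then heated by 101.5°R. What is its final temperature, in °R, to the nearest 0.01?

The 101.5°R change is an interval, so only the factor 5/9 applies: +101.5 × 5/9 = +56.3889°C.
Final Celsius temperature: -101.0000 + 56.3889 = -44.6111°C.
In Rankine: -44.6111 × 1.8 + 491.67 = 411.37°R.

411.37°R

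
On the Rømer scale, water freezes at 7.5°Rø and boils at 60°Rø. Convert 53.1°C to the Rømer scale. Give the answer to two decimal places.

35.38°Rø

Linearly onto the Rømer scale: 7.5 + (53.1000 / 100) × (60 - 7.5) = 35.38°Rø.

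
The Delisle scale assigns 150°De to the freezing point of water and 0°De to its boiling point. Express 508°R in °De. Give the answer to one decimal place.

136.4°De

First in Celsius: (508 - 491.67) × 5/9 = 9.0722°C.
Linearly onto the Delisle scale: 150 + (9.0722 / 100) × (0 - 150) = 136.4°De.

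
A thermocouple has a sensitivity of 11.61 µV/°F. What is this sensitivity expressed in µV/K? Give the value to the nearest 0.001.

20.898 µV/K

The quantity depends on a temperature interval, so only the ratio of degree sizes applies; the offset between the scales is irrelevant.
A change of 1 K is a change of 1.8°F, so per K the value is 11.61 × 1.8 = 20.898.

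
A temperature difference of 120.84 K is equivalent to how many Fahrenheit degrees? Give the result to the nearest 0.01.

217.51°F

An interval of 1 K corresponds to 1.8°F.
120.84 × 1.8 = 217.51.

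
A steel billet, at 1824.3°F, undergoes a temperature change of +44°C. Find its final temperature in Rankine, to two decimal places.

Initial temperature in Celsius: (1824.3 - 32) × 5/9 = 995.7222°C.
Final Celsius temperature: 995.7222 + 44.0000 = 1039.7222°C.
In Rankine: 1039.7222 × 1.8 + 491.67 = 2363.17°R.

2363.17°R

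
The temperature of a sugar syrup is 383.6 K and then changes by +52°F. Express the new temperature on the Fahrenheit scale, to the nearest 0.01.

282.81°F

Initial temperature in Celsius: 383.6 - 273.15 = 110.4500°C.
The 52°F change is an interval, so only the factor 5/9 applies: +52 × 5/9 = +28.8889°C.
Final Celsius temperature: 110.4500 + 28.8889 = 139.3389°C.
In Fahrenheit: 139.3389 × 1.8 + 32 = 282.81°F.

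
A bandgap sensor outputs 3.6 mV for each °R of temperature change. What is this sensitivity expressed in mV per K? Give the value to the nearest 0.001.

The quantity depends on a temperature interval, so only the ratio of degree sizes applies; the offset between the scales is irrelevant.
A change of 1 K is a change of 1.8°R, so per K the value is 3.6 × 1.8 = 6.480.

6.480 mV per K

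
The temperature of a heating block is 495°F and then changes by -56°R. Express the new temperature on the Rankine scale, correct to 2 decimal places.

898.67°R

Initial temperature in Celsius: (495 - 32) × 5/9 = 257.2222°C.
The 56°R change is an interval, so only the factor 5/9 applies: -56 × 5/9 = -31.1111°C.
Final Celsius temperature: 257.2222 - 31.1111 = 226.1111°C.
In Rankine: 226.1111 × 1.8 + 491.67 = 898.67°R.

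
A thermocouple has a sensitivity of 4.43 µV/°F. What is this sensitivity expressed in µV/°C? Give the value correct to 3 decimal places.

The quantity depends on a temperature interval, so only the ratio of degree sizes applies; the offset between the scales is irrelevant.
A change of 1°C is a change of 1.8°F, so per °C the value is 4.43 × 1.8 = 7.974.

7.974 µV/°C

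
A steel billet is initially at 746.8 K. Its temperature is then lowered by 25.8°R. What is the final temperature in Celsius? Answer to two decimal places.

459.32°C

Initial temperature in Celsius: 746.8 - 273.15 = 473.6500°C.
The 25.8°R change is an interval, so only the factor 5/9 applies: -25.8 × 5/9 = -14.3333°C.
Final Celsius temperature: 473.6500 - 14.3333 = 459.3167°C.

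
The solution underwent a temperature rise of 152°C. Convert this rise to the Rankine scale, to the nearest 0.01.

273.60°R

Only the scale ratio 1.8 matters for a change in temperature.
152 × 1.8 = 273.60.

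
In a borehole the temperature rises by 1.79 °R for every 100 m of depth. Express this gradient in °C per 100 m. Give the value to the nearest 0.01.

0.99 °C/100 m

Since only a temperature interval is involved, the additive offset between the scales drops out.
A change of 1°R is a change of 5/9°C, so 1.79 × 5/9 = 0.99.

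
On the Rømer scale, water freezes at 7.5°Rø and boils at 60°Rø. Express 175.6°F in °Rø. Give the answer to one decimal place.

49.4°Rø

First in Celsius: (175.6 - 32) × 5/9 = 79.7778°C.
Linearly onto the Rømer scale: 7.5 + (79.7778 / 100) × (60 - 7.5) = 49.4°Rø.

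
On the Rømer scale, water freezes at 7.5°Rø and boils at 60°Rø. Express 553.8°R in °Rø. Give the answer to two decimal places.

25.62°Rø

First in Celsius: (553.8 - 491.67) × 5/9 = 34.5167°C.
Linearly onto the Rømer scale: 7.5 + (34.5167 / 100) × (60 - 7.5) = 25.62°Rø.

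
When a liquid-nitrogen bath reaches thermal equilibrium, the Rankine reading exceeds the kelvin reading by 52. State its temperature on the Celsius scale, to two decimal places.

-208.15°C

Let x be the Rankine reading; then the kelvin reading is 5/9·x.
(5/9·x) - x = -52  ⇒  (-4/9)·x = -52  ⇒  x = 117.0000°R.
In Celsius: (117 - 491.67) × 5/9 = -208.15°C.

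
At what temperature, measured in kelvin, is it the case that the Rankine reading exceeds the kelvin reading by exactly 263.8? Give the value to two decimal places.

Let K be the kelvin reading. The Rankine reading is R = 1.8·K.
Require R - K = 263.8: (0.8)·K = 263.8.
K = (263.8) / (0.8) = 329.75.

329.75 K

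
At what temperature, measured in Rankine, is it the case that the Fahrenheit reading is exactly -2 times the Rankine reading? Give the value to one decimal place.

153.2°R

Let R be the Rankine reading. The Fahrenheit reading is F = 1·R - 459.67.
Require F = -2·R: 1·R - 459.67 = -2·R.
(3)·R = 459.67  ⇒  R = 153.2.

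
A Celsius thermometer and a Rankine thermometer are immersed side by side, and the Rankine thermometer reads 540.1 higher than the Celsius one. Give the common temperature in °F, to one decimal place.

141.0°F

Let x be the Celsius reading; then the Rankine reading is 1.8·x + 491.67.
(1.8·x + 491.67) - x = 540.1  ⇒  (0.8)·x = 48.43  ⇒  x = 60.5375°C.
In Fahrenheit: 60.5375 × 1.8 + 32 = 141.0°F.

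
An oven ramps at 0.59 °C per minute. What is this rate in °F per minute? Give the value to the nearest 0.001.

Since only a temperature interval is involved, the additive offset between the scales drops out.
A change of 1°C is a change of 1.8°F, so 0.59 × 1.8 = 1.062.

1.062 °F/minute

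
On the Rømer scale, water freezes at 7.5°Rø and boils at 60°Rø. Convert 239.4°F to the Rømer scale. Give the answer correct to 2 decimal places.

67.99°Rø

First in Celsius: (239.4 - 32) × 5/9 = 115.2222°C.
Linearly onto the Rømer scale: 7.5 + (115.2222 / 100) × (60 - 7.5) = 67.99°Rø.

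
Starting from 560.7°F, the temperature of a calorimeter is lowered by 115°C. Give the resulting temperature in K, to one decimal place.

451.9 K

Initial temperature in Celsius: (560.7 - 32) × 5/9 = 293.7222°C.
Final Celsius temperature: 293.7222 - 115.0000 = 178.7222°C.
In kelvin: 178.7222 + 273.15 = 451.9 K.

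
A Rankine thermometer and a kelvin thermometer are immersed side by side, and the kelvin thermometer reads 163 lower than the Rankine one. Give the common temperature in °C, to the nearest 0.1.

-69.4°C

Let x be the Rankine reading; then the kelvin reading is 5/9·x.
(5/9·x) - x = -163  ⇒  (-4/9)·x = -163  ⇒  x = 366.7500°R.
In Celsius: (366.75 - 491.67) × 5/9 = -69.4°C.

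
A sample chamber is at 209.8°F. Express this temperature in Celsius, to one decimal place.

In Celsius: (209.8 - 32) × 5/9 = 98.7778°C.

98.8°C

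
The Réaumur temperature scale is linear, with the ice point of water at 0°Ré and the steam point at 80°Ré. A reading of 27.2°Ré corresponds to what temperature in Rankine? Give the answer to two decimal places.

Linear interpolation between the fixed points: C = (27.2 - 0) × 100 / (80 - 0) = 34.0000°C.
Then 34.0000 × 1.8 + 491.67 = 552.87°R.

552.87°R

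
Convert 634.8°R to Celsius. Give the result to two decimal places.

In Celsius: (634.8 - 491.67) × 5/9 = 79.5167°C.

79.52°C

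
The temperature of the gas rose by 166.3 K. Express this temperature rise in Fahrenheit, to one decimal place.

For a temperature interval the offset drops out; only the factor 1.8 applies.
166.3 × 1.8 = 299.3.

299.3°F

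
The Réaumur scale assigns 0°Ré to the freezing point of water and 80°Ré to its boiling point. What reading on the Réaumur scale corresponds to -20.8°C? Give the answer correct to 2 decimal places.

-16.64°Ré

Linearly onto the Réaumur scale: 0 + (-20.8000 / 100) × (80 - 0) = -16.64°Ré.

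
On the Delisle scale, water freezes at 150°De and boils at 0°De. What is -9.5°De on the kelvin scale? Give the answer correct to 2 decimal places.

Linear interpolation between the fixed points: C = (-9.5 - 150) × 100 / (0 - 150) = 106.3333°C.
Then 106.3333 + 273.15 = 379.48 K.

379.48 K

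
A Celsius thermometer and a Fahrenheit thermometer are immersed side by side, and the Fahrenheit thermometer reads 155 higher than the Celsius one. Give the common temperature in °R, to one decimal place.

Let x be the Celsius reading; then the Fahrenheit reading is 1.8·x + 32.
(1.8·x + 32) - x = 155  ⇒  (0.8)·x = 123  ⇒  x = 153.7500°C.
In Rankine: 153.7500 × 1.8 + 491.67 = 768.4°R.

768.4°R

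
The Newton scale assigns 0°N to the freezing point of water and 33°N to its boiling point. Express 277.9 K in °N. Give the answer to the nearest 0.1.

First in Celsius: 277.9 - 273.15 = 4.7500°C.
Linearly onto the Newton scale: 0 + (4.7500 / 100) × (33 - 0) = 1.6°N.

1.6°N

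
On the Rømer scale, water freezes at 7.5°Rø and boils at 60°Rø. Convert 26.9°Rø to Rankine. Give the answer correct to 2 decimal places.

Linear interpolation between the fixed points: C = (26.9 - 7.5) × 100 / (60 - 7.5) = 36.9524°C.
Then 36.9524 × 1.8 + 491.67 = 558.18°R.

558.18°R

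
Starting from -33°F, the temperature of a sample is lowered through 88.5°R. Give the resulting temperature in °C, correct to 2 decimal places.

Initial temperature in Celsius: (-33 - 32) × 5/9 = -36.1111°C.
The 88.5°R change is an interval, so only the factor 5/9 applies: -88.5 × 5/9 = -49.1667°C.
Final Celsius temperature: -36.1111 - 49.1667 = -85.2778°C.

-85.28°C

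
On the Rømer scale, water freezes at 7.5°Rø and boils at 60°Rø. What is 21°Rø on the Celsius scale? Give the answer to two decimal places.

Linear interpolation between the fixed points: C = (21 - 7.5) × 100 / (60 - 7.5) = 25.7143°C.

25.71°C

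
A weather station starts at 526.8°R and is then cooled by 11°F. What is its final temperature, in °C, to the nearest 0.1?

13.4°C

Initial temperature in Celsius: (526.8 - 491.67) × 5/9 = 19.5167°C.
The 11°F change is an interval, so only the factor 5/9 applies: -11 × 5/9 = -6.1111°C.
Final Celsius temperature: 19.5167 - 6.1111 = 13.4056°C.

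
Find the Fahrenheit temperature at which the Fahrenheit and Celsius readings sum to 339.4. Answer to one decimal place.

Let F be the Fahrenheit reading. The Celsius reading is C = 5/9·F - 17.7778.
Require F + C = 339.4: (14/9)·F - 17.7778 = 339.4.
F = (339.4 + 17.7778) / (14/9) = 229.6.

229.6°F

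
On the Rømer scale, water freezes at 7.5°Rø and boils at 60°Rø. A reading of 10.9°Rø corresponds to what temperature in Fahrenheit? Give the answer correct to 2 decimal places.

43.66°F

Linear interpolation between the fixed points: C = (10.9 - 7.5) × 100 / (60 - 7.5) = 6.4762°C.
Then 6.4762 × 1.8 + 32 = 43.66°F.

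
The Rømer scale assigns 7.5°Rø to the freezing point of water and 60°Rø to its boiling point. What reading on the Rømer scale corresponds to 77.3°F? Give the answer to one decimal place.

20.7°Rø

First in Celsius: (77.3 - 32) × 5/9 = 25.1667°C.
Linearly onto the Rømer scale: 7.5 + (25.1667 / 100) × (60 - 7.5) = 20.7°Rø.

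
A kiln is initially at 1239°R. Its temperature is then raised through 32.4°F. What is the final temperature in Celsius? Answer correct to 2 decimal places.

433.18°C

Initial temperature in Celsius: (1239 - 491.67) × 5/9 = 415.1833°C.
The 32.4°F change is an interval, so only the factor 5/9 applies: +32.4 × 5/9 = +18.0000°C.
Final Celsius temperature: 415.1833 + 18.0000 = 433.1833°C.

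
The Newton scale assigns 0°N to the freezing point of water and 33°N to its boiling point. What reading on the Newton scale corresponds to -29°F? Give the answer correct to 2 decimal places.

-11.18°N

First in Celsius: (-29 - 32) × 5/9 = -33.8889°C.
Linearly onto the Newton scale: 0 + (-33.8889 / 100) × (33 - 0) = -11.18°N.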